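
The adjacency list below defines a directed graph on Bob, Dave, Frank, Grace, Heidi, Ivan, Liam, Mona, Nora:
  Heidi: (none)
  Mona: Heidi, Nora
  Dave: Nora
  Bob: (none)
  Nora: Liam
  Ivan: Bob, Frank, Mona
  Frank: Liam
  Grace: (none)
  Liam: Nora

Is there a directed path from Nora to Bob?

No

Explore from Nora.
Distance 1: reach Liam.
The search from Nora is exhausted; no directed path reaches Bob.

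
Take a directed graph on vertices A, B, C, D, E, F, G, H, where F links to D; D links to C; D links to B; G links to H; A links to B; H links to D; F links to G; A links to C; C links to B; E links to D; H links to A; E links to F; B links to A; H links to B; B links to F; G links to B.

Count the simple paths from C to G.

C→B→F→G

1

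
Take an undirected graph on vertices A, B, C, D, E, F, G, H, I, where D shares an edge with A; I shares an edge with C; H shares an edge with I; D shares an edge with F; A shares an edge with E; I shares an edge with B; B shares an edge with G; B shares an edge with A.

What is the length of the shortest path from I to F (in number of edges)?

4

Distance 0: I.
Distance 1: B, C, H.
Distance 2: A, G.
Distance 3: D, E.
Distance 4: F — contains F.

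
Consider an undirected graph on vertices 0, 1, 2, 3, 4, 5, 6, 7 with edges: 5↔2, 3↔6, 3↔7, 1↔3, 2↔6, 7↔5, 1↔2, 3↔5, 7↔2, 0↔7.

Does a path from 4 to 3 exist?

No

4 has no edges, so nothing is reachable from it.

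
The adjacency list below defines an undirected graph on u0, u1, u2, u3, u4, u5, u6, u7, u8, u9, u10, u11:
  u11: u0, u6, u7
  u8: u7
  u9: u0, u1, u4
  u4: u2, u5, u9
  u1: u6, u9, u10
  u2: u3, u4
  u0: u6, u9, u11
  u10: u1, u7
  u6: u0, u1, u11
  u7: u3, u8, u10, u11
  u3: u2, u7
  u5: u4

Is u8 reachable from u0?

Yes

Explore from u0.
Distance 1: reach u6, u9, u11.
Distance 2: reach u1, u4, u7.
Distance 3: reach u2, u3, u5, u8, u10.
Found u8.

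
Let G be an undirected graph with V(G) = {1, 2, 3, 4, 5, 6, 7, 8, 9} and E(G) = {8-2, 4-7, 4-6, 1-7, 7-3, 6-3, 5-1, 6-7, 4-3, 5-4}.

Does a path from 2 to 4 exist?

Explore from 2.
Distance 1: reach 8.
The search is exhausted without reaching 4; it lies in a different component.

No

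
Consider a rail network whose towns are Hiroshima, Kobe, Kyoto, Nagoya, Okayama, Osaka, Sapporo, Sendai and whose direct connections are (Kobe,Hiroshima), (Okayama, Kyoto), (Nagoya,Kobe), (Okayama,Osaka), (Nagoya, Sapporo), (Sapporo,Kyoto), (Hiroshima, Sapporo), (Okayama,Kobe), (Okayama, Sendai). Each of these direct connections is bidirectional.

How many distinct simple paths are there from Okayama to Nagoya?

Okayama–Kobe–Hiroshima–Sapporo–Nagoya
Okayama–Kobe–Nagoya
Okayama–Kyoto–Sapporo–Hiroshima–Kobe–Nagoya
Okayama–Kyoto–Sapporo–Nagoya

4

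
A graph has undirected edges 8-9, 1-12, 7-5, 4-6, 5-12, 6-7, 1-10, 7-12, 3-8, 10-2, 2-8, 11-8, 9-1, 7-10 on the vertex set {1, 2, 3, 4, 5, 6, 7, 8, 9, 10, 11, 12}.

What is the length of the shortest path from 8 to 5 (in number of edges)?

Distance 0: 8.
Distance 1: 2, 3, 9, 11.
Distance 2: 1, 10.
Distance 3: 7, 12.
Distance 4: 5, 6 — contains 5.

4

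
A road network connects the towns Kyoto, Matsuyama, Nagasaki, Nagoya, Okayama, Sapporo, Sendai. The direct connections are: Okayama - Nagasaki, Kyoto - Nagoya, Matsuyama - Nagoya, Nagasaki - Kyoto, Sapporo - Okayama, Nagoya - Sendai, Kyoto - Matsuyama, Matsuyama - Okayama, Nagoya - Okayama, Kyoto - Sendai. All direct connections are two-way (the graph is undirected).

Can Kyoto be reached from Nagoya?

Yes

Explore from Nagoya.
Distance 1: reach Kyoto, Matsuyama, Okayama, Sendai.
Found Kyoto.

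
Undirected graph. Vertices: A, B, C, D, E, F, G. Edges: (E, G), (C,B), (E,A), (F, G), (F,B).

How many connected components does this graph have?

From A: component {A, B, C, E, F, G}.
From D: component {D}.
That's 2 components.

2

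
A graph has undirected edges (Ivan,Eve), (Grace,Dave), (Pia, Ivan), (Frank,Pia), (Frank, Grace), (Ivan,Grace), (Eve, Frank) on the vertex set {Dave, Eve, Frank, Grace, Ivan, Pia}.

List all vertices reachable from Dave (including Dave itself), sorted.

Start at Dave.
Its neighbours: Grace.
Then their neighbours: Frank, Ivan.
Then next layer: Eve, Pia.
Every vertex is now reached.

Dave, Eve, Frank, Grace, Ivan, Pia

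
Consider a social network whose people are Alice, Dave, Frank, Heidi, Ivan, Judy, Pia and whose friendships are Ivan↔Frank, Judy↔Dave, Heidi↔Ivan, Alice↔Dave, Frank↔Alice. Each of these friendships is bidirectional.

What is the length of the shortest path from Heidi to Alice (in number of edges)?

3

Distance 0: Heidi.
Distance 1: Ivan.
Distance 2: Frank.
Distance 3: Alice — contains Alice.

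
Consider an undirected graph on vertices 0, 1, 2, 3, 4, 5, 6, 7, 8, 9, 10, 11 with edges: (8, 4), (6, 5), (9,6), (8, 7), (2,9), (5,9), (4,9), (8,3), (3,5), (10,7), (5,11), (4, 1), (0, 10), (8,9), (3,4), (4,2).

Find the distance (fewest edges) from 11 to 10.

Distance 0: 11.
Distance 1: 5.
Distance 2: 3, 6, 9.
Distance 3: 2, 4, 8.
Distance 4: 1, 7.
Distance 5: 10 — contains 10.

5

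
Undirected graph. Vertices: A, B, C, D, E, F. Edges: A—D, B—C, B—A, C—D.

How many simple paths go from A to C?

A–B–C
A–D–C

2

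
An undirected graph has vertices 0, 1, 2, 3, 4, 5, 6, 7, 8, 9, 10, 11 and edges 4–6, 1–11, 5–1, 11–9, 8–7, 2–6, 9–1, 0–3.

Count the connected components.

From 0: component {0, 3}.
From 1: component {1, 5, 9, 11}.
From 2: component {2, 4, 6}.
From 7: component {7, 8}.
From 10: component {10}.
That's 5 components.

5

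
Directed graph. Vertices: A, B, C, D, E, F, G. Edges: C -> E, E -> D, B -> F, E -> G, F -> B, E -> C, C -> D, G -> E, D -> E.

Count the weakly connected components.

From A: component {A}.
From B: component {B, F}.
From C: component {C, D, E, G}.
That's 3 components.

3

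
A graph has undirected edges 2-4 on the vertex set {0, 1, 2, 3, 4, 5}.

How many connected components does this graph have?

From 0: component {0}.
From 1: component {1}.
From 2: component {2, 4}.
From 3: component {3}.
From 5: component {5}.
That's 5 components.

5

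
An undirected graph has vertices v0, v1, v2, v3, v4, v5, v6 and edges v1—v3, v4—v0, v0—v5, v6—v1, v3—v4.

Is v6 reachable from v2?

No

v2 has no edges, so nothing is reachable from it.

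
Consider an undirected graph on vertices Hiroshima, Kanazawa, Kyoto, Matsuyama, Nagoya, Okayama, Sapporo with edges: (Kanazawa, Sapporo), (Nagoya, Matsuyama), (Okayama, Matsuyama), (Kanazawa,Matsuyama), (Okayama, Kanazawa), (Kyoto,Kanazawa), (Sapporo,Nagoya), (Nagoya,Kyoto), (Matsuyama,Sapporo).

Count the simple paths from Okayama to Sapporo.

Okayama–Kanazawa–Kyoto–Nagoya–Matsuyama–Sapporo
Okayama–Kanazawa–Kyoto–Nagoya–Sapporo
Okayama–Kanazawa–Matsuyama–Nagoya–Sapporo
Okayama–Kanazawa–Matsuyama–Sapporo
Okayama–Kanazawa–Sapporo
Okayama–Matsuyama–Kanazawa–Kyoto–Nagoya–Sapporo
Okayama–Matsuyama–Kanazawa–Sapporo
Okayama–Matsuyama–Nagoya–Kyoto–Kanazawa–Sapporo
Okayama–Matsuyama–Nagoya–Sapporo
Okayama–Matsuyama–Sapporo

10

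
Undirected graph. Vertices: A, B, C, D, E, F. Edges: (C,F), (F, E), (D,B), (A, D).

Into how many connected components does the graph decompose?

From A: component {A, B, D}.
From C: component {C, E, F}.
That's 2 components.

2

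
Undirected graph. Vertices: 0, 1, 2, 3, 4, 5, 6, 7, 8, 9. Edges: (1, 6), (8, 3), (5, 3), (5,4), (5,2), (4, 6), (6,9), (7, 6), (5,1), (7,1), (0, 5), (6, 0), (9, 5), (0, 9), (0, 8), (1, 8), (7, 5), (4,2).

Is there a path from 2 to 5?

Explore from 2.
Distance 1: reach 4, 5.
Found 5.

Yes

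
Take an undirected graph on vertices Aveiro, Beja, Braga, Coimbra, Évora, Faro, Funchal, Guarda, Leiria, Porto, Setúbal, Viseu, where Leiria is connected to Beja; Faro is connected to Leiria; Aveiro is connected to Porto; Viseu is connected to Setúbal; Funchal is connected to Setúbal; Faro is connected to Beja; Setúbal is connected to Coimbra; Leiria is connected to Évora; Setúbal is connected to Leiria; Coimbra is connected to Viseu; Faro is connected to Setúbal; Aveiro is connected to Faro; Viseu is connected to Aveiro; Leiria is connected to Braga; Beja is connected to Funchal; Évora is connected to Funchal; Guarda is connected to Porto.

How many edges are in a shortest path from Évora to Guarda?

5

Distance 0: Évora.
Distance 1: Funchal, Leiria.
Distance 2: Beja, Braga, Faro, Setúbal.
Distance 3: Aveiro, Coimbra, Viseu.
Distance 4: Porto.
Distance 5: Guarda — contains Guarda.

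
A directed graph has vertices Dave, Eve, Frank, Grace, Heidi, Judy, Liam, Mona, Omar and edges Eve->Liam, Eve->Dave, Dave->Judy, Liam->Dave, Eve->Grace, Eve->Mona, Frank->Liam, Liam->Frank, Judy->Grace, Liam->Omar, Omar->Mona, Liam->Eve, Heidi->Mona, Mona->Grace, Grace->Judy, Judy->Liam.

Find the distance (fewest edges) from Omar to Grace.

2

Distance 0: Omar.
Distance 1: Mona.
Distance 2: Grace — contains Grace.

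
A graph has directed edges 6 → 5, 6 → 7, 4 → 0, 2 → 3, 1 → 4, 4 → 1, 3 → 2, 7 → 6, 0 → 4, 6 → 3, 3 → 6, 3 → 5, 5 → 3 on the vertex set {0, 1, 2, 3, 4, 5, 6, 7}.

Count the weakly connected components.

From 0: component {0, 1, 4}.
From 2: component {2, 3, 5, 6, 7}.
That's 2 components.

2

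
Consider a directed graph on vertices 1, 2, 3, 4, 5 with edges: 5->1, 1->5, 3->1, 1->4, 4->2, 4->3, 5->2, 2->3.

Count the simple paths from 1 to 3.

3

1→4→2→3
1→4→3
1→5→2→3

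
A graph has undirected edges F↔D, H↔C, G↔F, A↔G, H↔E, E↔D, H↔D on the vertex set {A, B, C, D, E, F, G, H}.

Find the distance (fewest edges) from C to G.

4

Distance 0: C.
Distance 1: H.
Distance 2: D, E.
Distance 3: F.
Distance 4: G — contains G.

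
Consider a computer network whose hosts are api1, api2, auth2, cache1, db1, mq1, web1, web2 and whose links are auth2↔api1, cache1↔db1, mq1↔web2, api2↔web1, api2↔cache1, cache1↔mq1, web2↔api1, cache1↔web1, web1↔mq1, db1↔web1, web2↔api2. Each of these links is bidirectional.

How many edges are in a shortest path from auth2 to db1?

5

Distance 0: auth2.
Distance 1: api1.
Distance 2: web2.
Distance 3: api2, mq1.
Distance 4: cache1, web1.
Distance 5: db1 — contains db1.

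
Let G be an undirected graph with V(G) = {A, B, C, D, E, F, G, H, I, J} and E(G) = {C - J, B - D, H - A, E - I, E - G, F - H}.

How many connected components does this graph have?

From A: component {A, F, H}.
From B: component {B, D}.
From C: component {C, J}.
From E: component {E, G, I}.
That's 4 components.

4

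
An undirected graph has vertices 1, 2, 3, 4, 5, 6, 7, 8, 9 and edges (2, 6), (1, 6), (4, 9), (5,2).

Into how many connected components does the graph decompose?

5

From 1: component {1, 2, 5, 6}.
From 3: component {3}.
From 4: component {4, 9}.
From 7: component {7}.
From 8: component {8}.
That's 5 components.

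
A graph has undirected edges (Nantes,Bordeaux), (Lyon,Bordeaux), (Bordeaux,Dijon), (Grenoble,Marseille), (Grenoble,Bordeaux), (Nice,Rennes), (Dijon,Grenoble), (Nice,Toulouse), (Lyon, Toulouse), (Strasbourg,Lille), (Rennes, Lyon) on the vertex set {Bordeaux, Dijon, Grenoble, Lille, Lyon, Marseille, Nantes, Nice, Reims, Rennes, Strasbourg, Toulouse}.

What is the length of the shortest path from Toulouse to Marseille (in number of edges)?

Distance 0: Toulouse.
Distance 1: Lyon, Nice.
Distance 2: Bordeaux, Rennes.
Distance 3: Dijon, Grenoble, Nantes.
Distance 4: Marseille — contains Marseille.

4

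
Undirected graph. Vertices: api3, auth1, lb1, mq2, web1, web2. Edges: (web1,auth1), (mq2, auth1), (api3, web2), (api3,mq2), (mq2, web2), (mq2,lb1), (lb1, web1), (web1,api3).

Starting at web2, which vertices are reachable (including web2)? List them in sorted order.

Start at web2.
Its neighbours: api3, mq2.
Then their neighbours: auth1, lb1, web1.
Every vertex is now reached.

api3, auth1, lb1, mq2, web1, web2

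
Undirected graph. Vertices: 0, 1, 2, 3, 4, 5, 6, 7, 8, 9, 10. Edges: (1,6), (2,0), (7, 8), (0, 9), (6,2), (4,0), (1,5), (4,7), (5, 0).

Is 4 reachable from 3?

3 has no edges, so nothing is reachable from it.

No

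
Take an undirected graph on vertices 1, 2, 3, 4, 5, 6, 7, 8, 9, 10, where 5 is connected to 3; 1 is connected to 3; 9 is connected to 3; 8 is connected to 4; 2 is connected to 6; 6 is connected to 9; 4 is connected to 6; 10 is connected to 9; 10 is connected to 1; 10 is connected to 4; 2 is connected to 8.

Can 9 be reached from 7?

No

7 has no edges, so nothing is reachable from it.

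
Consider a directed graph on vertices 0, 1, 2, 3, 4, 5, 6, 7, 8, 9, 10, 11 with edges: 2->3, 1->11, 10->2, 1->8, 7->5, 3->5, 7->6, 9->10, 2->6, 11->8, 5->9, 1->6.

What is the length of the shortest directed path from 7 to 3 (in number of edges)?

5

Distance 0: 7.
Distance 1: 5, 6.
Distance 2: 9.
Distance 3: 10.
Distance 4: 2.
Distance 5: 3 — contains 3.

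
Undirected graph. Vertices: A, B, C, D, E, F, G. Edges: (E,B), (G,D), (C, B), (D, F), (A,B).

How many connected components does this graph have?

From A: component {A, B, C, E}.
From D: component {D, F, G}.
That's 2 components.

2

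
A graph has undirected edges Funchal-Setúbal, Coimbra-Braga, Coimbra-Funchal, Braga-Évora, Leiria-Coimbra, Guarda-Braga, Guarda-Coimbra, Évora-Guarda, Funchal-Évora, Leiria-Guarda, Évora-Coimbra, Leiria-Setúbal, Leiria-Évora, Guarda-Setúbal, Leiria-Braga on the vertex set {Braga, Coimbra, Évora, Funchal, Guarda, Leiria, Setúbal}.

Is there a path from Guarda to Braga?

Explore from Guarda.
Distance 1: reach Braga, Coimbra, Évora, Leiria, Setúbal.
Found Braga.

Yes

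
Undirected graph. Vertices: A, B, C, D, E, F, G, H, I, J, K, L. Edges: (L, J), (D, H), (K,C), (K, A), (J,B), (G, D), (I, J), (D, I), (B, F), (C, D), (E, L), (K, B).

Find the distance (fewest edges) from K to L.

3

Distance 0: K.
Distance 1: A, B, C.
Distance 2: D, F, J.
Distance 3: G, H, I, L — contains L.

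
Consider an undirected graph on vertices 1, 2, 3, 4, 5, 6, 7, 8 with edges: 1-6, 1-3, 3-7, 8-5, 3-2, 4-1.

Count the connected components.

From 1: component {1, 2, 3, 4, 6, 7}.
From 5: component {5, 8}.
That's 2 components.

2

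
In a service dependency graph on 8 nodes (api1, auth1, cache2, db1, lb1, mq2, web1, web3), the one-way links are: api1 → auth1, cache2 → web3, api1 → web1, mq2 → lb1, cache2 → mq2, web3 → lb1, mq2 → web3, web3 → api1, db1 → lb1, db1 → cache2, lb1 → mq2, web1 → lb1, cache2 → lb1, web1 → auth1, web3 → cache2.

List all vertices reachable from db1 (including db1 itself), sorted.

Start at db1.
Its neighbours: cache2, lb1.
Then their neighbours: mq2, web3.
Then next layer: api1.
Then next layer: auth1, web1.
Every vertex is now reached.

api1, auth1, cache2, db1, lb1, mq2, web1, web3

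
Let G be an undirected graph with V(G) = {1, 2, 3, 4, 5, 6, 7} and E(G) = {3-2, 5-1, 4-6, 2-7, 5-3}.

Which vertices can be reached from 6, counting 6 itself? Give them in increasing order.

Start at 6.
Its neighbours: 4.
Nothing further is reachable.

4, 6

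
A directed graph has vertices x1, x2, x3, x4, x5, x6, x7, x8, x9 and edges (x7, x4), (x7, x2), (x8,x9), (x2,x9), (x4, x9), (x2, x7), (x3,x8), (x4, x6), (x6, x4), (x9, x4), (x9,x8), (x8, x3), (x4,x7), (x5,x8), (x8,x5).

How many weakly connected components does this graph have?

2

From x1: component {x1}.
From x2: component {x2, x3, x4, x5, x6, x7, x8, x9}.
That's 2 components.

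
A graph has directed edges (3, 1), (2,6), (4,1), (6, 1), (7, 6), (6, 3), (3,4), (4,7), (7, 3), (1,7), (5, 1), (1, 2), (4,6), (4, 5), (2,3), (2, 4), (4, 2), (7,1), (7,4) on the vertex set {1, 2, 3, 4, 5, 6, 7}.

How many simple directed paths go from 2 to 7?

2→3→1→7
2→3→4→1→7
2→3→4→5→1→7
2→3→4→6→1→7
2→3→4→7
2→4→1→7
2→4→5→1→7
2→4→6→1→7
2→4→6→3→1→7
2→4→7
2→6→1→7
2→6→3→1→7
2→6→3→4→1→7
2→6→3→4→5→1→7
2→6→3→4→7

15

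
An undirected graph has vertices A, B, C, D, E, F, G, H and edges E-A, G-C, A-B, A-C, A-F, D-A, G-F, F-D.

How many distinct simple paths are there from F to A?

F–A
F–D–A
F–G–C–A

3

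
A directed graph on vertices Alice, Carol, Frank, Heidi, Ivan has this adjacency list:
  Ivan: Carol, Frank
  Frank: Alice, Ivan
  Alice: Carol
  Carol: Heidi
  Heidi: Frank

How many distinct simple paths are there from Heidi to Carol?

2

Heidi→Frank→Alice→Carol
Heidi→Frank→Ivan→Carol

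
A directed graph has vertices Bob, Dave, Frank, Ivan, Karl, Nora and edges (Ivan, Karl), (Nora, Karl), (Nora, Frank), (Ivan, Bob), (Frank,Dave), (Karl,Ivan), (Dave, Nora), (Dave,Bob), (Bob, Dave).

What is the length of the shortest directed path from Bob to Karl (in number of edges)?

Distance 0: Bob.
Distance 1: Dave.
Distance 2: Nora.
Distance 3: Frank, Karl — contains Karl.

3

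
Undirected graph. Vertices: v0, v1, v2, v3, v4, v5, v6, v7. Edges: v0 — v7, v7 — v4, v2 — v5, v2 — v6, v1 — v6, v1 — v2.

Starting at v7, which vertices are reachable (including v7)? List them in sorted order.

v0, v4, v7

Start at v7.
Its neighbours: v0, v4.
Nothing further is reachable.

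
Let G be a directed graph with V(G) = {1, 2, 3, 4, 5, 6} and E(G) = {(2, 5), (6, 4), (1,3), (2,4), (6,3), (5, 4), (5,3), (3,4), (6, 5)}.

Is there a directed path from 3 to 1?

Explore from 3.
Distance 1: reach 4.
The search from 3 is exhausted; no directed path reaches 1.

No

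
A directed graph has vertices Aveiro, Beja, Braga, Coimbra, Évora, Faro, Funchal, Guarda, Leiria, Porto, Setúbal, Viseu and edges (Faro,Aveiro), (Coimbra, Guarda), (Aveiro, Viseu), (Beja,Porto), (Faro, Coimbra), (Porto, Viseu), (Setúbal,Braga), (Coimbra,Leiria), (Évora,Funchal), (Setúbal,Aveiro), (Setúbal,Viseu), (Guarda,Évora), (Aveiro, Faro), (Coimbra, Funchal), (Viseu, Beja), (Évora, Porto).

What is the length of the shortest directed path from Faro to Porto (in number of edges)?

Distance 0: Faro.
Distance 1: Aveiro, Coimbra.
Distance 2: Funchal, Guarda, Leiria, Viseu.
Distance 3: Beja, Évora.
Distance 4: Porto — contains Porto.

4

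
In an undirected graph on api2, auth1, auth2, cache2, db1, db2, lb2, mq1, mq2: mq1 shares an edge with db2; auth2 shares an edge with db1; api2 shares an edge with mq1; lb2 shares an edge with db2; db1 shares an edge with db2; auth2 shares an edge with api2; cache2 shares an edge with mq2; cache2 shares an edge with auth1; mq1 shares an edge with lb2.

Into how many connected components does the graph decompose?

From api2: component {api2, auth2, db1, db2, lb2, mq1}.
From auth1: component {auth1, cache2, mq2}.
That's 2 components.

2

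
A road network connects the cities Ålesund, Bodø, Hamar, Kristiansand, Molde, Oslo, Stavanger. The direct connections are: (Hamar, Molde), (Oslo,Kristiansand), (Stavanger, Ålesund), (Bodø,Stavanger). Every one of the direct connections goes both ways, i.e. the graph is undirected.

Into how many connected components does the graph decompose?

3

From Ålesund: component {Ålesund, Bodø, Stavanger}.
From Hamar: component {Hamar, Molde}.
From Kristiansand: component {Kristiansand, Oslo}.
That's 3 components.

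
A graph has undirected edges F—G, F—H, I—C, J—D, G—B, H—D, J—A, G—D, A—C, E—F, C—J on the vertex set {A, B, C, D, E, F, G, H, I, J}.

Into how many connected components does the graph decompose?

1

From A: component {A, B, C, D, E, F, G, H, I, J}.
That's 1 component.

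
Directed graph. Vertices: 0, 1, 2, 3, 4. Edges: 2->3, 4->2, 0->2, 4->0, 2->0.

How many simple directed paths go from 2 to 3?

1

2→3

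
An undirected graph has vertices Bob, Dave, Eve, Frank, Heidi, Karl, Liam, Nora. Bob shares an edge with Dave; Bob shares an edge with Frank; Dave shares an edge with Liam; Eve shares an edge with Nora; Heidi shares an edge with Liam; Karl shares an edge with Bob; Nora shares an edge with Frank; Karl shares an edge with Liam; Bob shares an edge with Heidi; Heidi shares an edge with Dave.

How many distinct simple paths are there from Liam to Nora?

Liam–Dave–Bob–Frank–Nora
Liam–Dave–Heidi–Bob–Frank–Nora
Liam–Heidi–Bob–Frank–Nora
Liam–Heidi–Dave–Bob–Frank–Nora
Liam–Karl–Bob–Frank–Nora

5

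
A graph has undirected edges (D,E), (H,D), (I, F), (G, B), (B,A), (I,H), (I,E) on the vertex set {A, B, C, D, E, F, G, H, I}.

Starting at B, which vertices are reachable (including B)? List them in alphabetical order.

Start at B.
Its neighbours: A, G.
Nothing further is reachable.

A, B, G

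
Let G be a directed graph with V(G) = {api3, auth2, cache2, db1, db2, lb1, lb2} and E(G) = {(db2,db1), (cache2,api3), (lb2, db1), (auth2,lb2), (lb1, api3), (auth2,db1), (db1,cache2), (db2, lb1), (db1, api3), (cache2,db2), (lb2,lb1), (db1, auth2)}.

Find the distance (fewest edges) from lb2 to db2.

3

Distance 0: lb2.
Distance 1: db1, lb1.
Distance 2: api3, auth2, cache2.
Distance 3: db2 — contains db2.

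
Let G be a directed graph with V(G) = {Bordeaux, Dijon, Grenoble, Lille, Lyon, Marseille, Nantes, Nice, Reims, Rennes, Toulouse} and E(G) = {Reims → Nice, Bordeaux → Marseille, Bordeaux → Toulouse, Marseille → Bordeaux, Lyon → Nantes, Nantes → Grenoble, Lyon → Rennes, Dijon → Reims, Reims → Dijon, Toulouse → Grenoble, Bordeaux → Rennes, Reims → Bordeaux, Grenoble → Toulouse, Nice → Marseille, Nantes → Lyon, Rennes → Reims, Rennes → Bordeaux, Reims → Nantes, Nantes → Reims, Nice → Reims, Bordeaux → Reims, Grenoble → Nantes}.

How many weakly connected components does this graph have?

2

From Bordeaux: component {Bordeaux, Dijon, Grenoble, Lyon, Marseille, Nantes, Nice, Reims, Rennes, Toulouse}.
From Lille: component {Lille}.
That's 2 components.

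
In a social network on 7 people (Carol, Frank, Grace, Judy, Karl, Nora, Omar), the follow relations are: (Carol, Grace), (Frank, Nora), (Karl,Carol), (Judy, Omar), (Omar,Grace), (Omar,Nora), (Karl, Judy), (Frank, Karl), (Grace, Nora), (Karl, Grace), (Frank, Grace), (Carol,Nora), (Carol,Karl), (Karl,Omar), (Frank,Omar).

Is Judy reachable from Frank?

Explore from Frank.
Distance 1: reach Grace, Karl, Nora, Omar.
Distance 2: reach Carol, Judy.
Found Judy.

Yes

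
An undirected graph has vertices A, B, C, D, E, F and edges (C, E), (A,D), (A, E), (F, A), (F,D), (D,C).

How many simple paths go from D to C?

3

D–A–E–C
D–C
D–F–A–E–C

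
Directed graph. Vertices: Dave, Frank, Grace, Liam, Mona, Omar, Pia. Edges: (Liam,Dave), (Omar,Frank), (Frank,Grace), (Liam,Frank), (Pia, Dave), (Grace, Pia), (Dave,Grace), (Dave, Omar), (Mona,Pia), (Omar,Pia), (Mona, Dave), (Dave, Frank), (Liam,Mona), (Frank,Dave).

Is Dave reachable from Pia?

Yes

Explore from Pia.
Distance 1: reach Dave.
Found Dave.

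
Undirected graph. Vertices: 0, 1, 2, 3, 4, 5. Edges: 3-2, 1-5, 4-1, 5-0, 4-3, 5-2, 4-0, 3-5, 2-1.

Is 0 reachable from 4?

Yes

Explore from 4.
Distance 1: reach 0, 1, 3.
Found 0.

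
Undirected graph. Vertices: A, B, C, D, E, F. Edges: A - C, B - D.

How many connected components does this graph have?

From A: component {A, C}.
From B: component {B, D}.
From E: component {E}.
From F: component {F}.
That's 4 components.

4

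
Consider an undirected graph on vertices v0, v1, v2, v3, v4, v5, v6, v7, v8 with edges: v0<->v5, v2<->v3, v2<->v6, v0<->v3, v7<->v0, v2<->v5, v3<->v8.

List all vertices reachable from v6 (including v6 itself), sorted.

Start at v6.
Its neighbours: v2.
Then their neighbours: v3, v5.
Then next layer: v0, v8.
Then next layer: v7.
Nothing further is reachable.

v0, v2, v3, v5, v6, v7, v8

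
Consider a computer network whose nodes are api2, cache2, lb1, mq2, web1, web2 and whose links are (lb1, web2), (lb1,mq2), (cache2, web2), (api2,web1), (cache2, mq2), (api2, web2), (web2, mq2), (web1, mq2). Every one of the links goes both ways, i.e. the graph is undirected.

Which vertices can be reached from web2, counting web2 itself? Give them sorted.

Start at web2.
Its neighbours: api2, cache2, lb1, mq2.
Then their neighbours: web1.
Every vertex is now reached.

api2, cache2, lb1, mq2, web1, web2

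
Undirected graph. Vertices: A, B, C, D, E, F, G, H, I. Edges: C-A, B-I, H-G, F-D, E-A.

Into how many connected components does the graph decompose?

From A: component {A, C, E}.
From B: component {B, I}.
From D: component {D, F}.
From G: component {G, H}.
That's 4 components.

4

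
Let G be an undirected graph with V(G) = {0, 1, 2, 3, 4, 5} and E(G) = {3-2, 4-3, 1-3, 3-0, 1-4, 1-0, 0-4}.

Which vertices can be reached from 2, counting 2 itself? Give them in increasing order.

0, 1, 2, 3, 4

Start at 2.
Its neighbours: 3.
Then their neighbours: 0, 1, 4.
Nothing further is reachable.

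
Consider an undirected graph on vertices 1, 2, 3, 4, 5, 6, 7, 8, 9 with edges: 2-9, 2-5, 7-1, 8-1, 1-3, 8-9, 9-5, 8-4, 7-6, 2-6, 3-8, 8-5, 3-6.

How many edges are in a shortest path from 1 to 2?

3

Distance 0: 1.
Distance 1: 3, 7, 8.
Distance 2: 4, 5, 6, 9.
Distance 3: 2 — contains 2.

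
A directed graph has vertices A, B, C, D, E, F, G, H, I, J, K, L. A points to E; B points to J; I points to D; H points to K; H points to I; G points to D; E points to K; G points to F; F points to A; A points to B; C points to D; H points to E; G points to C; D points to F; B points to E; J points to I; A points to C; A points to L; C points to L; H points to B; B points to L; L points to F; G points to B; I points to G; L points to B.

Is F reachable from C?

Explore from C.
Distance 1: reach D, L.
Distance 2: reach B, F.
Found F.

Yes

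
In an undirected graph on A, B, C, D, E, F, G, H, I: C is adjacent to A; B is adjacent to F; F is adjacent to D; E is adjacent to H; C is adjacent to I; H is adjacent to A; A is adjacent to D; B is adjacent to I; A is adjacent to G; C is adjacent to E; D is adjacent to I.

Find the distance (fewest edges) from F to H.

3

Distance 0: F.
Distance 1: B, D.
Distance 2: A, I.
Distance 3: C, G, H — contains H.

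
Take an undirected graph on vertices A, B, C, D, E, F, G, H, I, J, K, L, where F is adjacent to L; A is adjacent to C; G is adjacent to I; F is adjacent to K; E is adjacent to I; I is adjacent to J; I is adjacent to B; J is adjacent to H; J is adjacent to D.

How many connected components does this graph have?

From A: component {A, C}.
From B: component {B, D, E, G, H, I, J}.
From F: component {F, K, L}.
That's 3 components.

3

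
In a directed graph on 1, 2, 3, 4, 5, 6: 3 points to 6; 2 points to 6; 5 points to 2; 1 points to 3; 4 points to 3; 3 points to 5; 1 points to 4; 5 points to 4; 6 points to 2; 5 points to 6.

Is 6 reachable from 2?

Explore from 2.
Distance 1: reach 6.
Found 6.

Yes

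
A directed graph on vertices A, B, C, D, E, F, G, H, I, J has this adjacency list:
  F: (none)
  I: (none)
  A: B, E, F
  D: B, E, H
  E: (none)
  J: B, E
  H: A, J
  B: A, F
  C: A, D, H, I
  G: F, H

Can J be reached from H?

Yes

Explore from H.
Distance 1: reach A, J.
Found J.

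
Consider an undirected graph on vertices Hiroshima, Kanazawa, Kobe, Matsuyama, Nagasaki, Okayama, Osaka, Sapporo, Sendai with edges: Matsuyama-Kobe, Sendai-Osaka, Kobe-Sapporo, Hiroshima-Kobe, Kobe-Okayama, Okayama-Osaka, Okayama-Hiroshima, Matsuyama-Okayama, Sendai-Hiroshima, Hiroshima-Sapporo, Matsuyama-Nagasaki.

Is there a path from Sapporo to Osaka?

Explore from Sapporo.
Distance 1: reach Hiroshima, Kobe.
Distance 2: reach Matsuyama, Okayama, Sendai.
Distance 3: reach Nagasaki, Osaka.
Found Osaka.

Yes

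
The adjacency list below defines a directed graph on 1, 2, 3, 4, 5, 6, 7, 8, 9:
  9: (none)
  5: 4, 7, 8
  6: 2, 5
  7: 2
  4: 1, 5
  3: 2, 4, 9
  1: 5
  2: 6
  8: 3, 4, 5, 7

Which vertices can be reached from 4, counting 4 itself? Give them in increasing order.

Start at 4.
Its neighbours: 1, 5.
Then their neighbours: 7, 8.
Then next layer: 2, 3.
Then next layer: 6, 9.
Every vertex is now reached.

1, 2, 3, 4, 5, 6, 7, 8, 9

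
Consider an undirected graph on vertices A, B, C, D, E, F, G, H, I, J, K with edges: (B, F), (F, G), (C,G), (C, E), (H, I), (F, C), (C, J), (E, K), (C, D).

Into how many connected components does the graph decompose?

From A: component {A}.
From B: component {B, C, D, E, F, G, J, K}.
From H: component {H, I}.
That's 3 components.

3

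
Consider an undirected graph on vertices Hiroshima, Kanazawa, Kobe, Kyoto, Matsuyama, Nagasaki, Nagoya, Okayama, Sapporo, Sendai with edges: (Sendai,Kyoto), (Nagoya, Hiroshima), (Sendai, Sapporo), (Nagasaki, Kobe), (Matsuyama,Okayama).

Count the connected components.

5

From Hiroshima: component {Hiroshima, Nagoya}.
From Kanazawa: component {Kanazawa}.
From Kobe: component {Kobe, Nagasaki}.
From Kyoto: component {Kyoto, Sapporo, Sendai}.
From Matsuyama: component {Matsuyama, Okayama}.
That's 5 components.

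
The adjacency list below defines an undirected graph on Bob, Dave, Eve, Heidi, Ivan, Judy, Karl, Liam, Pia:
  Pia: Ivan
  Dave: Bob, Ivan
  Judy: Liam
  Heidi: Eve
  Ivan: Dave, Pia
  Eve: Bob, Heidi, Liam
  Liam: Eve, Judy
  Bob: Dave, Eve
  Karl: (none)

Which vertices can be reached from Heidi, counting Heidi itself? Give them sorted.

Bob, Dave, Eve, Heidi, Ivan, Judy, Liam, Pia

Start at Heidi.
Its neighbours: Eve.
Then their neighbours: Bob, Liam.
Then next layer: Dave, Judy.
Then next layer: Ivan.
Then next layer: Pia.
Nothing further is reachable.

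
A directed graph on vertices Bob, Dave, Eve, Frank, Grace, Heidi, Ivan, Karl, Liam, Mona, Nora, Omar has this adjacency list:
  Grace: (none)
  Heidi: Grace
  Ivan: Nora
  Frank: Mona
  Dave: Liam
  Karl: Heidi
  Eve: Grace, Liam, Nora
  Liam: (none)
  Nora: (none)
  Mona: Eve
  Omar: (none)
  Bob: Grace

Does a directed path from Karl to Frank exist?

Explore from Karl.
Distance 1: reach Heidi.
Distance 2: reach Grace.
The search from Karl is exhausted; no directed path reaches Frank.

No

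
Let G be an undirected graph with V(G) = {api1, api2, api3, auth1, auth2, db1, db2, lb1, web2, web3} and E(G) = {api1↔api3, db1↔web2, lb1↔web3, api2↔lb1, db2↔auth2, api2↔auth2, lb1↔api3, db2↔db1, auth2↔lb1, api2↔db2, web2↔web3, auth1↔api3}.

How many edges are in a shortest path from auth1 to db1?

5

Distance 0: auth1.
Distance 1: api3.
Distance 2: api1, lb1.
Distance 3: api2, auth2, web3.
Distance 4: db2, web2.
Distance 5: db1 — contains db1.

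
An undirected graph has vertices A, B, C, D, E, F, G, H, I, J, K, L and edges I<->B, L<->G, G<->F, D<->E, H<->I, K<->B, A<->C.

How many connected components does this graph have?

5

From A: component {A, C}.
From B: component {B, H, I, K}.
From D: component {D, E}.
From F: component {F, G, L}.
From J: component {J}.
That's 5 components.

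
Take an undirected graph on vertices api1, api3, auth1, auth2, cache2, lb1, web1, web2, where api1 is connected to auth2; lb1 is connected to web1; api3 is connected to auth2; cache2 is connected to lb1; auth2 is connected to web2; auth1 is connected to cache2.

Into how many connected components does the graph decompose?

From api1: component {api1, api3, auth2, web2}.
From auth1: component {auth1, cache2, lb1, web1}.
That's 2 components.

2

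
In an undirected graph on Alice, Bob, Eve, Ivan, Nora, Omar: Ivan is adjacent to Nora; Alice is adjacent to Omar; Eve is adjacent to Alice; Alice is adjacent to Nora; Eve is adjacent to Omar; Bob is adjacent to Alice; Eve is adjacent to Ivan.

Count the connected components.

From Alice: component {Alice, Bob, Eve, Ivan, Nora, Omar}.
That's 1 component.

1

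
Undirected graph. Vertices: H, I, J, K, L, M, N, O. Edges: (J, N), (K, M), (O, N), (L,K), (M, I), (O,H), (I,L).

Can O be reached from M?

Explore from M.
Distance 1: reach I, K.
Distance 2: reach L.
The search is exhausted without reaching O; it lies in a different component.

No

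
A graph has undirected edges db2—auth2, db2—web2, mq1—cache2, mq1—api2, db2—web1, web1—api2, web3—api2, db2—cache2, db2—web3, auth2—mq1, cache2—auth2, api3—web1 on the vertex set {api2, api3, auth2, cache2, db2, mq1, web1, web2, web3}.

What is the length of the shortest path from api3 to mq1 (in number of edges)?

3

Distance 0: api3.
Distance 1: web1.
Distance 2: api2, db2.
Distance 3: auth2, cache2, mq1, web2, web3 — contains mq1.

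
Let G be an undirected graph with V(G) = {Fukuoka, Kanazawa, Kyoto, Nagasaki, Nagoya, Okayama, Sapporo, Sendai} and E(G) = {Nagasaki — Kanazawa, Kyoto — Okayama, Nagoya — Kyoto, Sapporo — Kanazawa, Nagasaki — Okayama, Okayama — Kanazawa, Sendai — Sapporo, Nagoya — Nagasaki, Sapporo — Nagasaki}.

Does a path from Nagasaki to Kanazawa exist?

Yes

Explore from Nagasaki.
Distance 1: reach Kanazawa, Nagoya, Okayama, Sapporo.
Found Kanazawa.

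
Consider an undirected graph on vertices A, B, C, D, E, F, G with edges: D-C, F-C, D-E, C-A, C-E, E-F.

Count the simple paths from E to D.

3

E–C–D
E–D
E–F–C–D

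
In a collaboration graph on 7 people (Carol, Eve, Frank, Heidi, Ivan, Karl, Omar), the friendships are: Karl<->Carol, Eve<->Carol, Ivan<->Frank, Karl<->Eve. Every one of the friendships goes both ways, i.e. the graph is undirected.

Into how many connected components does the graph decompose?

4

From Carol: component {Carol, Eve, Karl}.
From Frank: component {Frank, Ivan}.
From Heidi: component {Heidi}.
From Omar: component {Omar}.
That's 4 components.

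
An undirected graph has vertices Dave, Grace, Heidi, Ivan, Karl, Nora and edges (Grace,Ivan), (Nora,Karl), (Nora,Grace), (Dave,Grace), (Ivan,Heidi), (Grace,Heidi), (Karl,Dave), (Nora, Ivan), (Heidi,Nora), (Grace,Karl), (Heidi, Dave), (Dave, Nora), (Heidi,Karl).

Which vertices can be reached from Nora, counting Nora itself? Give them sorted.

Start at Nora.
Its neighbours: Dave, Grace, Heidi, Ivan, Karl.
Every vertex is now reached.

Dave, Grace, Heidi, Ivan, Karl, Nora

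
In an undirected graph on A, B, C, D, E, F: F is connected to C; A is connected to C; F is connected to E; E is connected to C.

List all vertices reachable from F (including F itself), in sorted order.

Start at F.
Its neighbours: C, E.
Then their neighbours: A.
Nothing further is reachable.

A, C, E, F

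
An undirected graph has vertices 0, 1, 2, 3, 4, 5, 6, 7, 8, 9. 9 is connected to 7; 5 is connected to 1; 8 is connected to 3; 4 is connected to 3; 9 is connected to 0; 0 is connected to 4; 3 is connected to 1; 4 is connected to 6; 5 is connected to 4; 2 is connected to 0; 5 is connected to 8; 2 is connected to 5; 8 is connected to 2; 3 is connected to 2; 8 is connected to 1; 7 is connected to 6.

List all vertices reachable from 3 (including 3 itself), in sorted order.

Start at 3.
Its neighbours: 1, 2, 4, 8.
Then their neighbours: 0, 5, 6.
Then next layer: 7, 9.
Every vertex is now reached.

0, 1, 2, 3, 4, 5, 6, 7, 8, 9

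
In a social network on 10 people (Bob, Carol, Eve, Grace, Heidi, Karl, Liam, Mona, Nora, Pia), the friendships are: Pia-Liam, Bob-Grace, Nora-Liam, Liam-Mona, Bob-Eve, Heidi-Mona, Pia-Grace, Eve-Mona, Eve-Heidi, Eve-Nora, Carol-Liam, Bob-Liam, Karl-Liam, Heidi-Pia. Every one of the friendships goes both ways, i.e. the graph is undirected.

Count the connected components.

1

From Bob: component {Bob, Carol, Eve, Grace, Heidi, Karl, Liam, Mona, Nora, Pia}.
That's 1 component.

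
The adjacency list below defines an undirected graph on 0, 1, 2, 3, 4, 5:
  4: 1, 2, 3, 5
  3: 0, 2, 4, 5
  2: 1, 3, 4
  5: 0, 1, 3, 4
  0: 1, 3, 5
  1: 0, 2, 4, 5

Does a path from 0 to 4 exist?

Yes

Explore from 0.
Distance 1: reach 1, 3, 5.
Distance 2: reach 2, 4.
Found 4.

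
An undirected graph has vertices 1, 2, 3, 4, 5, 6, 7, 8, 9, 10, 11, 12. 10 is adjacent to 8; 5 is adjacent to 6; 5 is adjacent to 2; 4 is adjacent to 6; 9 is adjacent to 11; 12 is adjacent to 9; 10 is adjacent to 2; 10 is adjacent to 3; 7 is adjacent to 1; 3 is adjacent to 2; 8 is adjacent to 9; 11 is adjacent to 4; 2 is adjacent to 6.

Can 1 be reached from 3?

No

Explore from 3.
Distance 1: reach 2, 10.
Distance 2: reach 5, 6, 8.
Distance 3: reach 4, 9.
Distance 4: reach 11, 12.
The search is exhausted without reaching 1; it lies in a different component.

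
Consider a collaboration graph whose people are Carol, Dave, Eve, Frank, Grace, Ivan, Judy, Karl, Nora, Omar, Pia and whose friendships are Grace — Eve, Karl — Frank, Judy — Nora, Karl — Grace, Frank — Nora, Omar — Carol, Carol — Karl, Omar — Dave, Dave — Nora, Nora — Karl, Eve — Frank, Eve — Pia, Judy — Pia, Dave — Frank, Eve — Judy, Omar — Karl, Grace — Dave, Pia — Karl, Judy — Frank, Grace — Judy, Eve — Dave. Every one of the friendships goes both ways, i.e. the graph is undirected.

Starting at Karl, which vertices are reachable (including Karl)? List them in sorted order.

Carol, Dave, Eve, Frank, Grace, Judy, Karl, Nora, Omar, Pia

Start at Karl.
Its neighbours: Carol, Frank, Grace, Nora, Omar, Pia.
Then their neighbours: Dave, Eve, Judy.
Nothing further is reachable.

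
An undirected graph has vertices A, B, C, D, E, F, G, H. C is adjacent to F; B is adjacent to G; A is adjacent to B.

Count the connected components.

From A: component {A, B, G}.
From C: component {C, F}.
From D: component {D}.
From E: component {E}.
From H: component {H}.
That's 5 components.

5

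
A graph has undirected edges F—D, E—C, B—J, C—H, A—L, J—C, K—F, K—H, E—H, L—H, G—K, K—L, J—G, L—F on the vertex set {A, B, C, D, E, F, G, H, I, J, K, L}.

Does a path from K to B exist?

Yes

Explore from K.
Distance 1: reach F, G, H, L.
Distance 2: reach A, C, D, E, J.
Distance 3: reach B.
Found B.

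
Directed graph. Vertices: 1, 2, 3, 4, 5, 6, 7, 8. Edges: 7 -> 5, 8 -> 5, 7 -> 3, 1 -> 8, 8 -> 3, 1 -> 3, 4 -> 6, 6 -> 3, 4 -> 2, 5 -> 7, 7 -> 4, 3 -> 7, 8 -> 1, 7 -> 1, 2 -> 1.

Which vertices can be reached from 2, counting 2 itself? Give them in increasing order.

1, 2, 3, 4, 5, 6, 7, 8

Start at 2.
Its neighbours: 1.
Then their neighbours: 3, 8.
Then next layer: 5, 7.
Then next layer: 4.
Then next layer: 6.
Every vertex is now reached.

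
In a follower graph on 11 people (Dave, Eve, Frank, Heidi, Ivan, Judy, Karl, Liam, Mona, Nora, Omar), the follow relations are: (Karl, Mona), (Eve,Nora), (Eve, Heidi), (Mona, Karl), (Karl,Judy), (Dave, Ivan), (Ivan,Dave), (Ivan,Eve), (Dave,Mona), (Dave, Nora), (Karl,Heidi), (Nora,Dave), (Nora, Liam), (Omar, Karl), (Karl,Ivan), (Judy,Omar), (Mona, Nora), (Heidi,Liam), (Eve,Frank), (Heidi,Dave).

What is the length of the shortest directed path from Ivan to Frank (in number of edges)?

2

Distance 0: Ivan.
Distance 1: Dave, Eve.
Distance 2: Frank, Heidi, Mona, Nora — contains Frank.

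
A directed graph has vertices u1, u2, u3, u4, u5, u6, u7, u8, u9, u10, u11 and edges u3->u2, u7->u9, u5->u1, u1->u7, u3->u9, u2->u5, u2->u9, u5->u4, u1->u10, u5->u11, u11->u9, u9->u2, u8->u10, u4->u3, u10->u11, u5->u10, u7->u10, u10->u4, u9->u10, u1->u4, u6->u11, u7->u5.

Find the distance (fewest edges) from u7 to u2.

Distance 0: u7.
Distance 1: u5, u9, u10.
Distance 2: u1, u2, u4, u11 — contains u2.

2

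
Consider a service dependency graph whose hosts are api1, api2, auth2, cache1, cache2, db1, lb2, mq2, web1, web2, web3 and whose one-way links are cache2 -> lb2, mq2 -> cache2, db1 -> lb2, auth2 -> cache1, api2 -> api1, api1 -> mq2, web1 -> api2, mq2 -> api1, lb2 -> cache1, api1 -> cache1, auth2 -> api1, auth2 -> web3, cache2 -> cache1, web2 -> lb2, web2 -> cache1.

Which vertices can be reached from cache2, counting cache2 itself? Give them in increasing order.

Start at cache2.
Its neighbours: cache1, lb2.
Nothing further is reachable.

cache1, cache2, lb2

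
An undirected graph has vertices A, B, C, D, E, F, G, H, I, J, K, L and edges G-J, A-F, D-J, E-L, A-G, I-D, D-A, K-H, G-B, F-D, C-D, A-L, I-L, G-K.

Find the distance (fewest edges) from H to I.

Distance 0: H.
Distance 1: K.
Distance 2: G.
Distance 3: A, B, J.
Distance 4: D, F, L.
Distance 5: C, E, I — contains I.

5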